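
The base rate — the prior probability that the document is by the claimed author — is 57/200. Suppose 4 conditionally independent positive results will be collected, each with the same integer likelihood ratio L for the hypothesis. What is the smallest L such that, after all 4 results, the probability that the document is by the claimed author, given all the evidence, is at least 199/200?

5

Prior odds = 0.285/0.715 = 57/143.
Target odds = 0.995/0.005 = 199.
Need L⁴ ≥ 199 ÷ (57/143) = 28457/57.
4⁴ = 256 < 28457/57 ≤ 625 = 5⁴, so L = 5.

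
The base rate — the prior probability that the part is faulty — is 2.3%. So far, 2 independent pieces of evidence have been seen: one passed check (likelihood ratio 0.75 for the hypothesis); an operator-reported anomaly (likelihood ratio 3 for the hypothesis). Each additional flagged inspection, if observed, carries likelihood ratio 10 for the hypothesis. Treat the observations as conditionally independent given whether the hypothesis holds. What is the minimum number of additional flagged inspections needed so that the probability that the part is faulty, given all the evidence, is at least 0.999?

5

Prior odds = 0.023/0.977 = 23/977.
Combined Bayes factor of the evidence already in hand = 0.75 × 3 = 2.25.
Odds after that evidence = (23/977) × 2.25 = 207/3908.
Target odds = 0.999/0.001 = 999.
Need 10ⁿ ≥ 999 ÷ (207/3908) = 433788/23.
10⁴ = 10000 falls short of 433788/23 but 10⁵ = 100000 reaches it, so n = 5.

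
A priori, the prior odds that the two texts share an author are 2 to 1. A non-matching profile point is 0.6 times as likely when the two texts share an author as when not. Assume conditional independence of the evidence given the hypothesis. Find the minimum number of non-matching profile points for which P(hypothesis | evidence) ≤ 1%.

11

Prior odds = 2.
Likelihood ratio per non-matching profile point = 0.6.
Target odds: 0.01 ÷ 0.99 = 1/99.
Need 2 × 0.6ⁿ ≤ 1/99, i.e. 0.6ⁿ ≤ 1/198.
0.6¹⁰ = 59049/9765625 is still above 1/198 but 0.6¹¹ = 177147/48828125 is at or below it, so n = 11.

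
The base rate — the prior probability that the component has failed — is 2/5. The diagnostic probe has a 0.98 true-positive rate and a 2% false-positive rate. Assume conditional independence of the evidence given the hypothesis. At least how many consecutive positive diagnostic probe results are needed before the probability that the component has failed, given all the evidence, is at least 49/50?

2

Prior odds = 0.4/0.6 = 2/3.
Likelihood ratio of a positive result = 0.98/0.02 = 49.
Target posterior odds = 0.98/0.02 = 49.
Need (2/3) × 49ⁿ ≥ 49, i.e. 49ⁿ ≥ 73.5.
49¹ = 49 falls short of 73.5 but 49² = 2401 reaches it, so n = 2.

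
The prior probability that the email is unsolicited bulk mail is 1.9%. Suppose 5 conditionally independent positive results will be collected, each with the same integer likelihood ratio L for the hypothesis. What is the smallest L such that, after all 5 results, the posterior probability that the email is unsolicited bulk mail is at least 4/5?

Prior odds = 0.019/0.981 = 19/981.
Target odds = 0.8/0.2 = 4.
Need L⁵ ≥ 4 ÷ (19/981) = 3924/19.
2⁵ = 32 < 3924/19 ≤ 243 = 3⁵, so L = 3.

3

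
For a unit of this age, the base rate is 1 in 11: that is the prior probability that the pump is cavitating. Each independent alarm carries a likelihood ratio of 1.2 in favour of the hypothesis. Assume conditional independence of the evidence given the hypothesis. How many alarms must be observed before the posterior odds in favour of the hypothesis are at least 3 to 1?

19

Prior odds = (1/11)/(10/11) = 0.1.
Likelihood ratio per alarm = 1.2.
Target odds = 3.
Require 1.2ⁿ ≥ 3 ÷ 0.1 = 30.
1.2¹⁸ ≈26.6233 falls short of 30 but 1.2¹⁹ ≈31.948 reaches it, so n = 19.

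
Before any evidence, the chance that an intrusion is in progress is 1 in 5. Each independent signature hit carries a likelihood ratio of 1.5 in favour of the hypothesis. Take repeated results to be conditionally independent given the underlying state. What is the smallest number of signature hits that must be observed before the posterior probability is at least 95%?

Prior odds: 0.2 ÷ 0.8 = 0.25.
Likelihood ratio per signature hit = 1.5.
Target odds: 0.95 ÷ 0.05 = 19.
Need 0.25 × 1.5ⁿ ≥ 19, i.e. 1.5ⁿ ≥ 76.
1.5¹⁰ = 59049/1024 falls short of 76 but 1.5¹¹ = 177147/2048 reaches it, so n = 11.

11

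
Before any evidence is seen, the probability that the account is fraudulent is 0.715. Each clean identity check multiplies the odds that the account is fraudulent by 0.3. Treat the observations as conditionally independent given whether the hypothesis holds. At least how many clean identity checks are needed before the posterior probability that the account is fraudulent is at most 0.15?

3

Prior odds: 0.715 ÷ 0.285 = 143/57.
Likelihood ratio per clean identity check = 0.3.
Target posterior odds = 0.15/0.85 = 3/17.
Need (143/57) × 0.3ⁿ ≤ 3/17, i.e. 0.3ⁿ ≤ 171/2431.
0.3² = 0.09 is still above 171/2431 but 0.3³ = 0.027 is at or below it, so n = 3.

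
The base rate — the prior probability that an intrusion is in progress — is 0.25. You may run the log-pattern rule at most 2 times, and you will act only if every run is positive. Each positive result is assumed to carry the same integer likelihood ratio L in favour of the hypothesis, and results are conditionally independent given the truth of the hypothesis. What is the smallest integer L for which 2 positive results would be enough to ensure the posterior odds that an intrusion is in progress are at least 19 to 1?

Prior odds = 0.25/0.75 = 1/3.
Target odds = 19.
Need L² ≥ 19 ÷ (1/3) = 57.
7² = 49 < 57 ≤ 64 = 8², so L = 8.

8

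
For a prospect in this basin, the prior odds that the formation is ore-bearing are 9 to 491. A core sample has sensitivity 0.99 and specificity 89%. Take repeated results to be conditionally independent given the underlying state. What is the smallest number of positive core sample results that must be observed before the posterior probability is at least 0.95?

Prior odds = 9/491.
False-positive rate = 1 − 0.89 = 0.11; likelihood ratio of a positive = 0.99/0.11 = 9.
Target posterior odds = 0.95/0.05 = 19.
Need (9/491) × 9ⁿ ≥ 19, i.e. 9ⁿ ≥ 9329/9.
9³ = 729 falls short of 9329/9 but 9⁴ = 6561 reaches it, so n = 4.

4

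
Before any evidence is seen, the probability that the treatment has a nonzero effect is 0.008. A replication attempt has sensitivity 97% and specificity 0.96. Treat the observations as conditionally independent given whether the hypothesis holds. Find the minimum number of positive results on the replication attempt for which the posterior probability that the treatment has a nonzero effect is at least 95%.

Prior odds: 0.008 ÷ 0.992 = 1/124.
False-positive rate = 1 − 0.96 = 0.04; likelihood ratio of a positive = 0.97/0.04 = 24.25.
Target odds: 0.95 ÷ 0.05 = 19.
Require 24.25ⁿ ≥ 19 ÷ (1/124) = 2356.
24.25² = 588.0625 falls short of 2356 but 24.25³ = 912673/64 reaches it, so n = 3.

3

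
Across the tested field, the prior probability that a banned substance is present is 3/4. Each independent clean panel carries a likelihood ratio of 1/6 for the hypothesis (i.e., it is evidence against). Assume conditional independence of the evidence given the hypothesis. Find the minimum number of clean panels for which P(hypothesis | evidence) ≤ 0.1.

Prior odds = 0.75/0.25 = 3.
Likelihood ratio per clean panel = 1/6.
Target odds: 0.1 ÷ 0.9 = 1/9.
Require (1/6)ⁿ ≤ 1/9 ÷ 3 = 1/27.
(1/6)¹ = 1/6 is still above 1/27 but (1/6)² = 1/36 is at or below it, so n = 2.

2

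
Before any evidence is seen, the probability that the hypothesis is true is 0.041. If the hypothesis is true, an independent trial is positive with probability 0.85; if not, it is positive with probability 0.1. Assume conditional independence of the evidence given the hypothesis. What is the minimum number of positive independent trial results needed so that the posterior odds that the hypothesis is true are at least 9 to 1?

3

Prior odds: 0.041 ÷ 0.959 = 41/959.
Likelihood ratio of a positive = 0.85/0.1 = 8.5.
Target odds = 9.
Need (41/959) × 8.5ⁿ ≥ 9, i.e. 8.5ⁿ ≥ 8631/41.
8.5² = 72.25 falls short of 8631/41 but 8.5³ = 614.125 reaches it, so n = 3.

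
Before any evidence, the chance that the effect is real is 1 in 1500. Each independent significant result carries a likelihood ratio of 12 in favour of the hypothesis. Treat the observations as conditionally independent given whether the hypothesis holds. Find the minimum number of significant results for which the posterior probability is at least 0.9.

4

Prior odds = (1/1500)/(1499/1500) = 1/1499.
Likelihood ratio per significant result = 12.
Target odds: 0.9 ÷ 0.1 = 9.
Need (1/1499) × 12ⁿ ≥ 9, i.e. 12ⁿ ≥ 13491.
12³ = 1728 falls short of 13491 but 12⁴ = 20736 reaches it, so n = 4.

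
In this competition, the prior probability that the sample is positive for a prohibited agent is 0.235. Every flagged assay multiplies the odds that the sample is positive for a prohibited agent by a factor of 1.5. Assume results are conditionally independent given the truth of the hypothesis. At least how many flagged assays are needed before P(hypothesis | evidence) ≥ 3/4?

Prior odds = 0.235/0.765 = 47/153.
Likelihood ratio per flagged assay = 1.5.
Target odds: 0.75 ÷ 0.25 = 3.
Need (47/153) × 1.5ⁿ ≥ 3, i.e. 1.5ⁿ ≥ 459/47.
1.5⁵ = 7.59375 falls short of 459/47 but 1.5⁶ = 11.390625 reaches it, so n = 6.

6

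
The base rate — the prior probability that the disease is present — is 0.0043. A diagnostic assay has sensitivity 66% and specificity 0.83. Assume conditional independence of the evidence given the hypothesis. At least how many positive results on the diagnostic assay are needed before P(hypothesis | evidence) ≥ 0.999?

Prior odds: 0.0043 ÷ 0.9957 = 43/9957.
False-positive rate = 1 − 0.83 = 0.17; likelihood ratio of a positive = 0.66/0.17 = 66/17.
Target posterior odds = 0.999/0.001 = 999.
Need (43/9957) × (66/17)ⁿ ≥ 999, i.e. (66/17)ⁿ ≥ 9947043/43.
(66/17)⁹ ≈200380 falls short of 9947043/43 but (66/17)¹⁰ ≈777947 reaches it, so n = 10.

10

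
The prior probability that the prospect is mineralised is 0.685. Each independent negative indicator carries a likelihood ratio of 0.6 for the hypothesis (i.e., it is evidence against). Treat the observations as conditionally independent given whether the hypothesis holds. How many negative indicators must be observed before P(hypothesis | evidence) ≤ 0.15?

5

Prior odds: 0.685 ÷ 0.315 = 137/63.
Likelihood ratio per negative indicator = 0.6.
Target posterior odds = 0.15/0.85 = 3/17.
Need (137/63) × 0.6ⁿ ≤ 3/17, i.e. 0.6ⁿ ≤ 189/2329.
0.6⁴ = 0.1296 is still above 189/2329 but 0.6⁵ = 0.07776 is at or below it, so n = 5.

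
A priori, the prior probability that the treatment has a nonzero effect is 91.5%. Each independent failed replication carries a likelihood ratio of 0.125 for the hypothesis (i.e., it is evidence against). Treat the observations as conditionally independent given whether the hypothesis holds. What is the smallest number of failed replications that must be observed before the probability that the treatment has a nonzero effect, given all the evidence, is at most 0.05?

Prior odds: 0.915 ÷ 0.085 = 183/17.
Likelihood ratio per failed replication = 0.125.
Target odds: 0.05 ÷ 0.95 = 1/19.
Require 0.125ⁿ ≤ 1/19 ÷ (183/17) = 17/3477.
0.125² = 0.015625 is still above 17/3477 but 0.125³ = 0.001953125 is at or below it, so n = 3.

3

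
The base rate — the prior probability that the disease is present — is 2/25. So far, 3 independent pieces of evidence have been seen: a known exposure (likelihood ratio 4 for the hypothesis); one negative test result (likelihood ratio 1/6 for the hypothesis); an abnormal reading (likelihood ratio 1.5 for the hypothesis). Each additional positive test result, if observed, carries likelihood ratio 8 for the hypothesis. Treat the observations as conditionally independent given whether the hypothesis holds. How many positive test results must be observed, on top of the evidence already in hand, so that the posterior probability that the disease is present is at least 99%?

4

Prior odds = 0.08/0.92 = 2/23.
Combined Bayes factor of the evidence already in hand = 4 × (1/6) × 1.5 = 1.
Odds after that evidence = (2/23) × 1 = 2/23.
Target odds = 0.99/0.01 = 99.
Need 8ⁿ ≥ 99 ÷ (2/23) = 1138.5.
8³ = 512 falls short of 1138.5 but 8⁴ = 4096 reaches it, so n = 4.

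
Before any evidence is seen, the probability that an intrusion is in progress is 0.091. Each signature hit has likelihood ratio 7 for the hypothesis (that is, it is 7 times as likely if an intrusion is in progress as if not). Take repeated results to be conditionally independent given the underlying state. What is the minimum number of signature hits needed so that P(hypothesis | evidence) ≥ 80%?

Prior odds = 0.091/0.909 = 91/909.
Likelihood ratio per signature hit = 7.
Target odds: 0.8 ÷ 0.2 = 4.
Need (91/909) × 7ⁿ ≥ 4, i.e. 7ⁿ ≥ 3636/91.
7¹ = 7 falls short of 3636/91 but 7² = 49 reaches it, so n = 2.

2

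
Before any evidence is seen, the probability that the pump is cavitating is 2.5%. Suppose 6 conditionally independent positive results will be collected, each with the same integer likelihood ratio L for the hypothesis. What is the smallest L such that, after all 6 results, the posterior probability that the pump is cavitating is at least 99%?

Prior odds = 0.025/0.975 = 1/39.
Target odds = 0.99/0.01 = 99.
Need L⁶ ≥ 99 ÷ (1/39) = 3861.
3⁶ = 729 < 3861 ≤ 4096 = 4⁶, so L = 4.

4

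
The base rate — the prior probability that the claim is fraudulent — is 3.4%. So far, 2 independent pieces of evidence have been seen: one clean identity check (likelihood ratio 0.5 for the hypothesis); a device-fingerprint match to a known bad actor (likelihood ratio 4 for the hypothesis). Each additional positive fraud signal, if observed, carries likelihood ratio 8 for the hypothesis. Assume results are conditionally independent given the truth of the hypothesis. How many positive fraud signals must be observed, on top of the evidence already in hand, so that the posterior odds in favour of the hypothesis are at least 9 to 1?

3

Prior odds = 0.034/0.966 = 17/483.
Combined Bayes factor of the evidence already in hand = 0.5 × 4 = 2.
Odds after that evidence = (17/483) × 2 = 34/483.
Target odds = 9.
Need 8ⁿ ≥ 9 ÷ (34/483) = 4347/34.
8² = 64 falls short of 4347/34 but 8³ = 512 reaches it, so n = 3.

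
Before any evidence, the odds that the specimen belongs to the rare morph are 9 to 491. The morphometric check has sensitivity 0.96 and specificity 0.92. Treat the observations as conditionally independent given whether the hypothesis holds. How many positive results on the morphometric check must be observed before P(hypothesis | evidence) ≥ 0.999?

Prior odds = 9/491.
False-positive rate = 1 − 0.92 = 0.08; likelihood ratio of a positive = 0.96/0.08 = 12.
Target odds: 0.999 ÷ 0.001 = 999.
Require 12ⁿ ≥ 999 ÷ (9/491) = 54501.
12⁴ = 20736 falls short of 54501 but 12⁵ = 248832 reaches it, so n = 5.

5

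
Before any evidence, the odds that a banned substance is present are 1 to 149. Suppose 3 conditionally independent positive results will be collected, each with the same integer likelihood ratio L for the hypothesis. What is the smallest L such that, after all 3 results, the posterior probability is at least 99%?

Prior odds = 1/149.
Target odds = 0.99/0.01 = 99.
Need L³ ≥ 99 ÷ (1/149) = 14751.
24³ = 13824 < 14751 ≤ 15625 = 25³, so L = 25.

25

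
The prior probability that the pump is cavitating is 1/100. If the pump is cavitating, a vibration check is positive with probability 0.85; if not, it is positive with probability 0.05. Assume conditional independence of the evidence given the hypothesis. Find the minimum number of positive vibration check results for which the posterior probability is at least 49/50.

Prior odds = 0.01/0.99 = 1/99.
Likelihood ratio of a positive = 0.85/0.05 = 17.
Target odds: 0.98 ÷ 0.02 = 49.
Require 17ⁿ ≥ 49 ÷ (1/99) = 4851.
17² = 289 falls short of 4851 but 17³ = 4913 reaches it, so n = 3.

3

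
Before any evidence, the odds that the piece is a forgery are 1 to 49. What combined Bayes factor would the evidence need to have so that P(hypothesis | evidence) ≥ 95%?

931

Prior odds = 1/49.
Target odds = 0.95/0.05 = 19.
Required Bayes factor = 19 ÷ (1/49) = 931.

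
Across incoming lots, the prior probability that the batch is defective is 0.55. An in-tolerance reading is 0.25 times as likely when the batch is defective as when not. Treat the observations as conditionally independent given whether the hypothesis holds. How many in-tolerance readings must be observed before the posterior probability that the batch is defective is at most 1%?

4

Prior odds = 0.55/0.45 = 11/9.
Likelihood ratio per in-tolerance reading = 0.25.
Target odds: 0.01 ÷ 0.99 = 1/99.
Need (11/9) × 0.25ⁿ ≤ 1/99, i.e. 0.25ⁿ ≤ 1/121.
0.25³ = 0.015625 is still above 1/121 but 0.25⁴ = 0.00390625 is at or below it, so n = 4.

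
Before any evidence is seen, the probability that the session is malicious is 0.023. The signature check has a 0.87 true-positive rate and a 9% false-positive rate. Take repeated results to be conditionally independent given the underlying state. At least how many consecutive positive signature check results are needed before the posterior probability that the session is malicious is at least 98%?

Prior odds: 0.023 ÷ 0.977 = 23/977.
Likelihood ratio of a positive result = 0.87/0.09 = 29/3.
Target posterior odds = 0.98/0.02 = 49.
Require (29/3)ⁿ ≥ 49 ÷ (23/977) = 47873/23.
(29/3)³ = 24389/27 falls short of 47873/23 but (29/3)⁴ = 707281/81 reaches it, so n = 4.

4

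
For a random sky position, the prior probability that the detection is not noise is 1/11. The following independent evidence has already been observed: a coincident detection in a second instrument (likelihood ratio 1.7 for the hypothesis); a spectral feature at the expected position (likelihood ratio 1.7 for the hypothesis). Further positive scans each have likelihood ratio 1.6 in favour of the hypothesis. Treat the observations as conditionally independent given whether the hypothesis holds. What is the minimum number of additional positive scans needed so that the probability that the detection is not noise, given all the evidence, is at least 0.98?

11

Prior odds = (1/11)/(10/11) = 0.1.
Combined Bayes factor of the evidence already in hand = 1.7 × 1.7 = 2.89.
Odds after that evidence = 0.1 × 2.89 = 0.289.
Target odds = 0.98/0.02 = 49.
Need 1.6ⁿ ≥ 49 ÷ 0.289 = 49000/289.
1.6¹⁰ ≈109.951 falls short of 49000/289 but 1.6¹¹ ≈175.922 reaches it, so n = 11.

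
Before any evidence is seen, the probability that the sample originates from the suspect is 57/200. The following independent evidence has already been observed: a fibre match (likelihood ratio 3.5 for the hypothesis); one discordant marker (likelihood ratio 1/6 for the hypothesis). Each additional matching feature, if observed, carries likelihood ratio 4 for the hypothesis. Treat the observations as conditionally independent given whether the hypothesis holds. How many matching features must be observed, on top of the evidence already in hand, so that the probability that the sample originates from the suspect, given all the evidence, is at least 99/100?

5

Prior odds = 0.285/0.715 = 57/143.
Combined Bayes factor of the evidence already in hand = 3.5 × (1/6) = 7/12.
Odds after that evidence = (57/143) × 7/12 = 133/572.
Target odds = 0.99/0.01 = 99.
Need 4ⁿ ≥ 99 ÷ (133/572) = 56628/133.
4⁴ = 256 falls short of 56628/133 but 4⁵ = 1024 reaches it, so n = 5.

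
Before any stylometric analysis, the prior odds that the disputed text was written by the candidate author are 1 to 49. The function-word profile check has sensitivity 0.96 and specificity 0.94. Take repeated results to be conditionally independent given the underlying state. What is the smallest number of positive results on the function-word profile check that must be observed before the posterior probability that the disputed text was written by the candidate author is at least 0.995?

Prior odds = 1/49.
False-positive rate = 1 − 0.94 = 0.06; likelihood ratio of a positive = 0.96/0.06 = 16.
Target odds: 0.995 ÷ 0.005 = 199.
Require 16ⁿ ≥ 199 ÷ (1/49) = 9751.
16³ = 4096 falls short of 9751 but 16⁴ = 65536 reaches it, so n = 4.

4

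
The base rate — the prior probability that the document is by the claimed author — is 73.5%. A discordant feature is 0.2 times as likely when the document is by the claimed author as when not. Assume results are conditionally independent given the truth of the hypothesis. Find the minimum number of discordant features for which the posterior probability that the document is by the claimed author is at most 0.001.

5

Prior odds = 0.735/0.265 = 147/53.
Likelihood ratio per discordant feature = 0.2.
Target posterior odds = 0.001/0.999 = 1/999.
Need (147/53) × 0.2ⁿ ≤ 1/999, i.e. 0.2ⁿ ≤ 53/146853.
0.2⁴ = 0.0016 is still above 53/146853 but 0.2⁵ = 0.00032 is at or below it, so n = 5.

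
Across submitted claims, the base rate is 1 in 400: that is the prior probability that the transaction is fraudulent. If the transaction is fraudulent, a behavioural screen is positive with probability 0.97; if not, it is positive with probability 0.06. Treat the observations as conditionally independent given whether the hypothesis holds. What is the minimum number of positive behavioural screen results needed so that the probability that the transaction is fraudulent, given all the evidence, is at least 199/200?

5

Prior odds: 0.0025 ÷ 0.9975 = 1/399.
Likelihood ratio of a positive = 0.97/0.06 = 97/6.
Target odds: 0.995 ÷ 0.005 = 199.
Require (97/6)ⁿ ≥ 199 ÷ (1/399) = 79401.
(97/6)⁴ = 88529281/1296 falls short of 79401 but (97/6)⁵ ≈1.10434e+06 reaches it, so n = 5.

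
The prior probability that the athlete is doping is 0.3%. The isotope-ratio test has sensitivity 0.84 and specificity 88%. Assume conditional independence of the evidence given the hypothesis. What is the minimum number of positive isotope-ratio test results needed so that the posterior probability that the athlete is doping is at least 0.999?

7

Prior odds: 0.003 ÷ 0.997 = 3/997.
False-positive rate = 1 − 0.88 = 0.12; likelihood ratio of a positive = 0.84/0.12 = 7.
Target odds: 0.999 ÷ 0.001 = 999.
Need (3/997) × 7ⁿ ≥ 999, i.e. 7ⁿ ≥ 332001.
7⁶ = 117649 falls short of 332001 but 7⁷ = 823543 reaches it, so n = 7.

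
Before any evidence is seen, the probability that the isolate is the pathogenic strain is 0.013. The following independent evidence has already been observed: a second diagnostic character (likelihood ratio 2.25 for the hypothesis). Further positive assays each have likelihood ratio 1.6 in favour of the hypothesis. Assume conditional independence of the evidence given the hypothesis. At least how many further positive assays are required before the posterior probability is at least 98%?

16

Prior odds = 0.013/0.987 = 13/987.
Bayes factor of the evidence already in hand = 2.25.
Odds after that evidence = (13/987) × 2.25 = 39/1316.
Target odds = 0.98/0.02 = 49.
Need 1.6ⁿ ≥ 49 ÷ (39/1316) = 64484/39.
1.6¹⁵ ≈1152.92 falls short of 64484/39 but 1.6¹⁶ ≈1844.67 reaches it, so n = 16.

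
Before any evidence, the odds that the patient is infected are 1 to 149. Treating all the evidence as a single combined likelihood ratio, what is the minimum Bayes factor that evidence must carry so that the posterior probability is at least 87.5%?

1043

Prior odds = 1/149.
Target odds = 0.875/0.125 = 7.
Required Bayes factor = 7 ÷ (1/149) = 1043.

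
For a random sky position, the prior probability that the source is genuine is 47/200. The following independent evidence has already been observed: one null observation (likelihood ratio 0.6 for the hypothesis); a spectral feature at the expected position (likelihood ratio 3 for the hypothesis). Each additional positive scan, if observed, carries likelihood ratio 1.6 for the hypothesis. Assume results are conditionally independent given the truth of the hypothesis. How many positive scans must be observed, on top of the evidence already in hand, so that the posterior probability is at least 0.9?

Prior odds = 0.235/0.765 = 47/153.
Combined Bayes factor of the evidence already in hand = 0.6 × 3 = 1.8.
Odds after that evidence = (47/153) × 1.8 = 47/85.
Target odds = 0.9/0.1 = 9.
Need 1.6ⁿ ≥ 9 ÷ (47/85) = 765/47.
1.6⁵ = 10.48576 falls short of 765/47 but 1.6⁶ = 262144/15625 reaches it, so n = 6.

6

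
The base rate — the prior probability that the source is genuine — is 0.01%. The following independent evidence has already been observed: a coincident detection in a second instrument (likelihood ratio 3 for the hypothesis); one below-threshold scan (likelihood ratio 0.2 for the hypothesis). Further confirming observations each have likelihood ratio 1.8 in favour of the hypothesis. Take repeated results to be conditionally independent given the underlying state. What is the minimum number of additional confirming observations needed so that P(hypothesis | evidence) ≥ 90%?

21

Prior odds = 0.0001/0.9999 = 1/9999.
Combined Bayes factor of the evidence already in hand = 3 × 0.2 = 0.6.
Odds after that evidence = (1/9999) × 0.6 = 1/16665.
Target odds = 0.9/0.1 = 9.
Need 1.8ⁿ ≥ 9 ÷ (1/16665) = 149985.
1.8²⁰ ≈127482 falls short of 149985 but 1.8²¹ ≈229468 reaches it, so n = 21.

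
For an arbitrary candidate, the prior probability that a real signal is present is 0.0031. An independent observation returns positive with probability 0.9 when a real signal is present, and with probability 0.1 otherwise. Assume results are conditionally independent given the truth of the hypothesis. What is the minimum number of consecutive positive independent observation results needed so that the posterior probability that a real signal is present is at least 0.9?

Prior odds: 0.0031 ÷ 0.9969 = 31/9969.
Likelihood ratio of a positive result = 0.9/0.1 = 9.
Target odds: 0.9 ÷ 0.1 = 9.
Need (31/9969) × 9ⁿ ≥ 9, i.e. 9ⁿ ≥ 89721/31.
9³ = 729 falls short of 89721/31 but 9⁴ = 6561 reaches it, so n = 4.

4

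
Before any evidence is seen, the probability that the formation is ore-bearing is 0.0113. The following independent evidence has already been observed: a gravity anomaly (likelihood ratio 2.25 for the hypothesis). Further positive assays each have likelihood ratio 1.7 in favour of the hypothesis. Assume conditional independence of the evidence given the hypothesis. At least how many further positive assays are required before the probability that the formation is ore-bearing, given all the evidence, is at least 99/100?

16

Prior odds = 0.0113/0.9887 = 113/9887.
Bayes factor of the evidence already in hand = 2.25.
Odds after that evidence = (113/9887) × 2.25 = 1017/39548.
Target odds = 0.99/0.01 = 99.
Need 1.7ⁿ ≥ 99 ÷ (1017/39548) = 435028/113.
1.7¹⁵ ≈2862.42 falls short of 435028/113 but 1.7¹⁶ ≈4866.12 reaches it, so n = 16.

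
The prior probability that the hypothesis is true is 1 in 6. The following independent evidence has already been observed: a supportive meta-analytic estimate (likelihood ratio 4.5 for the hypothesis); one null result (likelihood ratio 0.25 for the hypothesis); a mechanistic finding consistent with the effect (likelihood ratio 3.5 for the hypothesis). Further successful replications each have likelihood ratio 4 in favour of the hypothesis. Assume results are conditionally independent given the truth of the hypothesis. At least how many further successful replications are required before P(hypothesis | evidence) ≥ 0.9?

2

Prior odds = (1/6)/(5/6) = 0.2.
Combined Bayes factor of the evidence already in hand = 4.5 × 0.25 × 3.5 = 3.9375.
Odds after that evidence = 0.2 × 3.9375 = 0.7875.
Target odds = 0.9/0.1 = 9.
Need 4ⁿ ≥ 9 ÷ 0.7875 = 80/7.
4¹ = 4 falls short of 80/7 but 4² = 16 reaches it, so n = 2.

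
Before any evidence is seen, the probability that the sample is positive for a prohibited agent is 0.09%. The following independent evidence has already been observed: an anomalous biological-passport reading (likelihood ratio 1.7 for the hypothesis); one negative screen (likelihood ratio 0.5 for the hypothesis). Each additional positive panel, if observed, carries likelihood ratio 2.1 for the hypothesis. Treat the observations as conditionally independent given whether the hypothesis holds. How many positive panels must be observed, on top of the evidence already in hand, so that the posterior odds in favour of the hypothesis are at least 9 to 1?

Prior odds = 0.0009/0.9991 = 9/9991.
Combined Bayes factor of the evidence already in hand = 1.7 × 0.5 = 0.85.
Odds after that evidence = (9/9991) × 0.85 = 153/199820.
Target odds = 9.
Need 2.1ⁿ ≥ 9 ÷ (153/199820) = 199820/17.
2.1¹² ≈7355.83 falls short of 199820/17 but 2.1¹³ ≈15447.2 reaches it, so n = 13.

13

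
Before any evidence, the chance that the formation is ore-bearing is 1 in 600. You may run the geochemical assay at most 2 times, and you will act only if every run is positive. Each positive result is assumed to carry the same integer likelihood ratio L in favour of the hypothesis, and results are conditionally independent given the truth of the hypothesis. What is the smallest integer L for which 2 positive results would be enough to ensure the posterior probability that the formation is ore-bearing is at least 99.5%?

Prior odds = (1/600)/(599/600) = 1/599.
Target odds = 0.995/0.005 = 199.
Need L² ≥ 199 ÷ (1/599) = 119201.
345² = 119025 < 119201 ≤ 119716 = 346², so L = 346.

346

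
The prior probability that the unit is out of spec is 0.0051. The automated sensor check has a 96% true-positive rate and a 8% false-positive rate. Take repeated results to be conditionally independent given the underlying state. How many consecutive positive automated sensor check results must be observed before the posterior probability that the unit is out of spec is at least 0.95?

Prior odds: 0.0051 ÷ 0.9949 = 51/9949.
Likelihood ratio of a positive result = 0.96/0.08 = 12.
Target odds: 0.95 ÷ 0.05 = 19.
Need (51/9949) × 12ⁿ ≥ 19, i.e. 12ⁿ ≥ 189031/51.
12³ = 1728 falls short of 189031/51 but 12⁴ = 20736 reaches it, so n = 4.

4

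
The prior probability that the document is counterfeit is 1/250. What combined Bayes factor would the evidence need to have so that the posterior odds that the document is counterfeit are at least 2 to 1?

498

Prior odds = 0.004/0.996 = 1/249.
Target odds = 2.
Required Bayes factor = 2 ÷ (1/249) = 498.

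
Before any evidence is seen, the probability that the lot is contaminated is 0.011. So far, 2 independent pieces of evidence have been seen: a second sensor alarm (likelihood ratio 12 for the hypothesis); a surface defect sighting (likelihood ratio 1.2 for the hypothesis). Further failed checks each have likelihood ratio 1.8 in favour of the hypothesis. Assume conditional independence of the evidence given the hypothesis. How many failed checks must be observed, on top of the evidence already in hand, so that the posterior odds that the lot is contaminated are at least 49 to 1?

Prior odds = 0.011/0.989 = 11/989.
Combined Bayes factor of the evidence already in hand = 12 × 1.2 = 14.4.
Odds after that evidence = (11/989) × 14.4 = 792/4945.
Target odds = 49.
Need 1.8ⁿ ≥ 49 ÷ (792/4945) = 242305/792.
1.8⁹ = 387420489/1953125 falls short of 242305/792 but 1.8¹⁰ ≈357.047 reaches it, so n = 10.

10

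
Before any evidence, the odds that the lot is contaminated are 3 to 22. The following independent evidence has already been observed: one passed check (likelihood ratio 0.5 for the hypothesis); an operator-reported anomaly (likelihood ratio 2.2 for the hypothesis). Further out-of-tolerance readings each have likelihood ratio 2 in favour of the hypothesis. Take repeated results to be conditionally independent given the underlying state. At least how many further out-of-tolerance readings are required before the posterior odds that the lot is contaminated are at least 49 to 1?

9

Prior odds = 3/22.
Combined Bayes factor of the evidence already in hand = 0.5 × 2.2 = 1.1.
Odds after that evidence = (3/22) × 1.1 = 0.15.
Target odds = 49.
Need 2ⁿ ≥ 49 ÷ 0.15 = 980/3.
2⁸ = 256 falls short of 980/3 but 2⁹ = 512 reaches it, so n = 9.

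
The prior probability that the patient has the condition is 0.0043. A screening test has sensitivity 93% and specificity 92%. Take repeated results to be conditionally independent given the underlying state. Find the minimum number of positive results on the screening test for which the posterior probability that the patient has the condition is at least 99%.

5

Prior odds = 0.0043/0.9957 = 43/9957.
False-positive rate = 1 − 0.92 = 0.08; likelihood ratio of a positive = 0.93/0.08 = 11.625.
Target posterior odds = 0.99/0.01 = 99.
Need (43/9957) × 11.625ⁿ ≥ 99, i.e. 11.625ⁿ ≥ 985743/43.
11.625⁴ = 74805201/4096 falls short of 985743/43 but 11.625⁵ ≈212307 reaches it, so n = 5.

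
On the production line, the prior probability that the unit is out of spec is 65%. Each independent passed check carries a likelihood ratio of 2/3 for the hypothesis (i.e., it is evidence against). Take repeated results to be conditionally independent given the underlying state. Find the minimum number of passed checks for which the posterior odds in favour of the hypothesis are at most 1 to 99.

Prior odds: 0.65 ÷ 0.35 = 13/7.
Likelihood ratio per passed check = 2/3.
Target odds = 1/99.
Require (2/3)ⁿ ≤ 1/99 ÷ (13/7) = 7/1287.
(2/3)¹² = 4096/531441 is still above 7/1287 but (2/3)¹³ = 8192/1594323 is at or below it, so n = 13.

13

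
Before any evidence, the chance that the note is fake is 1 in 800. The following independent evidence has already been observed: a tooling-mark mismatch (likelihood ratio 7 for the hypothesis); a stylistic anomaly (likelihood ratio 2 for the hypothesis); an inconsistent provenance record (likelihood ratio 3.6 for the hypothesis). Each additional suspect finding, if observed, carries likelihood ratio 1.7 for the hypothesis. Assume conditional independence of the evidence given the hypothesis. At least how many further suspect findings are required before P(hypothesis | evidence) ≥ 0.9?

10

Prior odds = 0.00125/0.99875 = 1/799.
Combined Bayes factor of the evidence already in hand = 7 × 2 × 3.6 = 50.4.
Odds after that evidence = (1/799) × 50.4 = 252/3995.
Target odds = 0.9/0.1 = 9.
Need 1.7ⁿ ≥ 9 ÷ (252/3995) = 3995/28.
1.7⁹ ≈118.588 falls short of 3995/28 but 1.7¹⁰ ≈201.599 reaches it, so n = 10.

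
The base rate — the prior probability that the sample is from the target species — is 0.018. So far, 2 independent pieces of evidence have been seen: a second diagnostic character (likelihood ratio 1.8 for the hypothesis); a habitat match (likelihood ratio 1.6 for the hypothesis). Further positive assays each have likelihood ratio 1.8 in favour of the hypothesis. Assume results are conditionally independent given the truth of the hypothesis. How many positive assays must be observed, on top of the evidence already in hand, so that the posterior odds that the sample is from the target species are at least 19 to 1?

11

Prior odds = 0.018/0.982 = 9/491.
Combined Bayes factor of the evidence already in hand = 1.8 × 1.6 = 2.88.
Odds after that evidence = (9/491) × 2.88 = 648/12275.
Target odds = 19.
Need 1.8ⁿ ≥ 19 ÷ (648/12275) = 233225/648.
1.8¹⁰ ≈357.047 falls short of 233225/648 but 1.8¹¹ ≈642.684 reaches it, so n = 11.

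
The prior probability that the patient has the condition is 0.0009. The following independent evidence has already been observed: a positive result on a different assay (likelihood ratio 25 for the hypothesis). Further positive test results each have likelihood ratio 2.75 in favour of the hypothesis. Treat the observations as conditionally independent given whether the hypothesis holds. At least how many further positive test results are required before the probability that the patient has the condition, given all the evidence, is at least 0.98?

8

Prior odds = 0.0009/0.9991 = 9/9991.
Bayes factor of the evidence already in hand = 25.
Odds after that evidence = (9/9991) × 25 = 225/9991.
Target odds = 0.98/0.02 = 49.
Need 2.75ⁿ ≥ 49 ÷ (225/9991) = 489559/225.
2.75⁷ = 19487171/16384 falls short of 489559/225 but 2.75⁸ = 214358881/65536 reaches it, so n = 8.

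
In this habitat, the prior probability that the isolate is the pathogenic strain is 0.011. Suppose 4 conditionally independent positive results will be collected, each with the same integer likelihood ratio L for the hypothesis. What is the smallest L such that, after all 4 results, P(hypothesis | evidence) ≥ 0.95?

7

Prior odds = 0.011/0.989 = 11/989.
Target odds = 0.95/0.05 = 19.
Need L⁴ ≥ 19 ÷ (11/989) = 18791/11.
6⁴ = 1296 < 18791/11 ≤ 2401 = 7⁴, so L = 7.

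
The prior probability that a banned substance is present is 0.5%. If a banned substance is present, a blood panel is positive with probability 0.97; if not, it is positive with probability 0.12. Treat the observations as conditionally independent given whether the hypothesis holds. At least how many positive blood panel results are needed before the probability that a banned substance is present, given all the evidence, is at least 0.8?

Prior odds = 0.005/0.995 = 1/199.
Likelihood ratio of a positive = 0.97/0.12 = 97/12.
Target odds: 0.8 ÷ 0.2 = 4.
Need (1/199) × (97/12)ⁿ ≥ 4, i.e. (97/12)ⁿ ≥ 796.
(97/12)³ = 912673/1728 falls short of 796 but (97/12)⁴ = 88529281/20736 reaches it, so n = 4.

4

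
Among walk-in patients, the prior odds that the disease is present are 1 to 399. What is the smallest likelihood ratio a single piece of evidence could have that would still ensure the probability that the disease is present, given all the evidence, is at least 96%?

Prior odds = 1/399.
Target odds = 0.96/0.04 = 24.
Required Bayes factor = 24 ÷ (1/399) = 9576.

9576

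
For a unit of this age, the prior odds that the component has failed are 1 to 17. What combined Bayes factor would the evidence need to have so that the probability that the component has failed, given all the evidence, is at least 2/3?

34

Prior odds = 1/17.
Target odds = (2/3)/(1/3) = 2.
Required Bayes factor = 2 ÷ (1/17) = 34.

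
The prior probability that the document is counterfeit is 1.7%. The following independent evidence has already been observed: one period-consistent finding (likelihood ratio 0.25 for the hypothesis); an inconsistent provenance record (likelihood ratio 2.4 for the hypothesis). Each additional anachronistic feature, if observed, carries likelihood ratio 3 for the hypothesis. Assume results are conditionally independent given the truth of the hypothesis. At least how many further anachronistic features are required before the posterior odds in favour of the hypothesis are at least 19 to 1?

7

Prior odds = 0.017/0.983 = 17/983.
Combined Bayes factor of the evidence already in hand = 0.25 × 2.4 = 0.6.
Odds after that evidence = (17/983) × 0.6 = 51/4915.
Target odds = 19.
Need 3ⁿ ≥ 19 ÷ (51/4915) = 93385/51.
3⁶ = 729 falls short of 93385/51 but 3⁷ = 2187 reaches it, so n = 7.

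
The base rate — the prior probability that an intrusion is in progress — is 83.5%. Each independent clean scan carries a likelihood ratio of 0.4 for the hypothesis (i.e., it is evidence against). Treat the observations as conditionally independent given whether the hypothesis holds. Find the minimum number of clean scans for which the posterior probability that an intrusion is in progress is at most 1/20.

5

Prior odds = 0.835/0.165 = 167/33.
Likelihood ratio per clean scan = 0.4.
Target odds: 0.05 ÷ 0.95 = 1/19.
Require 0.4ⁿ ≤ 1/19 ÷ (167/33) = 33/3173.
0.4⁴ = 0.0256 is still above 33/3173 but 0.4⁵ = 0.01024 is at or below it, so n = 5.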